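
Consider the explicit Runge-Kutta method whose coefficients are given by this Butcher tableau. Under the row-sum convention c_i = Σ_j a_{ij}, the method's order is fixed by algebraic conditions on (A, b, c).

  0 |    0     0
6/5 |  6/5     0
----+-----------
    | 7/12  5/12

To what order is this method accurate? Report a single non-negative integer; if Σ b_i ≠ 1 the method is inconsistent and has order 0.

b = (7/12, 5/12)
c = (0, 6/5)
Σ b_i: 7/12·1 + 5/12·1 = 1 ✓
b·c: 5/12·6/5 = 1/2 ✓; 2 stages ⇒ order 2.

2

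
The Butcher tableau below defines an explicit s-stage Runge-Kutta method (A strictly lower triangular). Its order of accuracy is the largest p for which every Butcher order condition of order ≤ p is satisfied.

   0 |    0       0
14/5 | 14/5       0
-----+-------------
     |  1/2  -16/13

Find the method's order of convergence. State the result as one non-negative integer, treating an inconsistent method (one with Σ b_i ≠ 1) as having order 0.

0

b = (1/2, -16/13)
c = (0, 14/5)
Σ b_i: 1/2·1 + (-16/13)·1 = -19/26 ≠ 1 ⇒ order 0.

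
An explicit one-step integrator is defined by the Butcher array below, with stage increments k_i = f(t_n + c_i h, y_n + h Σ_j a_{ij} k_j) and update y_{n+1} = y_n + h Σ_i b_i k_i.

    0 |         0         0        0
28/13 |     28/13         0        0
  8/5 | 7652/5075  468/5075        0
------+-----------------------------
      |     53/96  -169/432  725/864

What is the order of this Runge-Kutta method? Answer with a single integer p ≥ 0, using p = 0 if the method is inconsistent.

3

b = (53/96, -169/432, 725/864)
c = (0, 28/13, 8/5)
Ac = (0, 0, 144/725)
Σ b_i: 53/96·1 + (-169/432)·1 + 725/864·1 = 1 ✓
b·c: (-169/432)·28/13 + 725/864·8/5 = 1/2 ✓
b·c²: (-169/432)·784/169 + 725/864·64/25 = 1/3 ✓
b·Ac: 725/864·144/725 = 1/6 ✓; 3 stages ⇒ order 3.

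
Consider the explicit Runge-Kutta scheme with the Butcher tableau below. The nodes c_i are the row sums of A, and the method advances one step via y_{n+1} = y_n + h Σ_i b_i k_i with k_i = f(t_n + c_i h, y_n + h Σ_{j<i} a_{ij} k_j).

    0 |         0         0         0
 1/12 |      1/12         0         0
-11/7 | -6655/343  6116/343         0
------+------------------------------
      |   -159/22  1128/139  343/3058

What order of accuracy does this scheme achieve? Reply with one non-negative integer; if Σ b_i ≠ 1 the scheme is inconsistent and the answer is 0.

3

b = (-159/22, 1128/139, 343/3058)
c = (0, 1/12, -11/7)
Ac = (0, 0, 1529/1029)
Σ b_i: (-159/22)·1 + 1128/139·1 + 343/3058·1 = 1 ✓
b·c: 1128/139·1/12 + 343/3058·(-11/7) = 1/2 ✓
b·c²: 1128/139·1/144 + 343/3058·121/49 = 1/3 ✓
b·Ac: 343/3058·1529/1029 = 1/6 ✓; 3 stages ⇒ order 3.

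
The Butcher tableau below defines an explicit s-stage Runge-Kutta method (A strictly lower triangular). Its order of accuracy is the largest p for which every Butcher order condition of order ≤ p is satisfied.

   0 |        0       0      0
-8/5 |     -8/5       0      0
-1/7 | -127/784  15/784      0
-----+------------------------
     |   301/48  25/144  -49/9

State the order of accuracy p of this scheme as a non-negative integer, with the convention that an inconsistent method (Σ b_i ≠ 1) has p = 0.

b = (301/48, 25/144, -49/9)
c = (0, -8/5, -1/7)
Ac = (0, 0, -3/98)
Σ b_i: 301/48·1 + 25/144·1 + (-49/9)·1 = 1 ✓
b·c: 25/144·(-8/5) + (-49/9)·(-1/7) = 1/2 ✓
b·c²: 25/144·64/25 + (-49/9)·1/49 = 1/3 ✓
b·Ac: (-49/9)·(-3/98) = 1/6 ✓; 3 stages ⇒ order 3.

3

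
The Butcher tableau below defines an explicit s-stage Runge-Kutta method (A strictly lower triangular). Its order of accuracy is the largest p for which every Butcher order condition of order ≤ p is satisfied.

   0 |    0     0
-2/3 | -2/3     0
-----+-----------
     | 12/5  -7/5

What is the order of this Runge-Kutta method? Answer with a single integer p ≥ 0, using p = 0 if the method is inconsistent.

b = (12/5, -7/5)
c = (0, -2/3)
Σ b_i: 12/5·1 + (-7/5)·1 = 1 ✓
b·c: (-7/5)·(-2/3) = 14/15 ≠ 1/2 ⇒ order 1.

1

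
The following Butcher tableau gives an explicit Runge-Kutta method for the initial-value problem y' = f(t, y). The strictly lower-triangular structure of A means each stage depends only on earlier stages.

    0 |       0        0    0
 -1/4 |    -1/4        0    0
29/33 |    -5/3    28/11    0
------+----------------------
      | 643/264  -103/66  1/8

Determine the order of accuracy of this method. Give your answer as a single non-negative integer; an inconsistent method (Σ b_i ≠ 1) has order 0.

b = (643/264, -103/66, 1/8)
c = (0, -1/4, 29/33)
Ac = (0, 0, -7/11)
Σ b_i: 643/264·1 + (-103/66)·1 + 1/8·1 = 1 ✓
b·c: (-103/66)·(-1/4) + 1/8·29/33 = 1/2 ✓
b·c²: (-103/66)·1/16 + 1/8·841/1089 = -35/34848 ≠ 1/3 ⇒ order 2.
b·Ac: 1/8·(-7/11) = -7/88 ≠ 1/6

2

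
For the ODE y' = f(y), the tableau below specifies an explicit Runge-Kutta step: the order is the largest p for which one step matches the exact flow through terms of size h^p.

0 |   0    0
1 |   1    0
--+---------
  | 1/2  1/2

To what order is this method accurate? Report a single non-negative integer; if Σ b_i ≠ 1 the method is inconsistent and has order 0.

2

b = (1/2, 1/2)
c = (0, 1)
Σ b_i: 1/2·1 + 1/2·1 = 1 ✓
b·c: 1/2·1 = 1/2 ✓; 2 stages ⇒ order 2.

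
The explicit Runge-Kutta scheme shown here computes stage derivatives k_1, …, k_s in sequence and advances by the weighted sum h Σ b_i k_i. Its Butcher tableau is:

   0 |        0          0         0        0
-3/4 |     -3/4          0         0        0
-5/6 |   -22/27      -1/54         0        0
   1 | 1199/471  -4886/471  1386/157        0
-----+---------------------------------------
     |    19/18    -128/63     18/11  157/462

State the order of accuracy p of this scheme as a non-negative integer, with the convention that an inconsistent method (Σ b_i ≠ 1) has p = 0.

4

b = (19/18, -128/63, 18/11, 157/462)
c = (0, -3/4, -5/6, 1)
Ac = (0, 0, 1/72, 133/314)
Σ b_i: 19/18·1 + (-128/63)·1 + 18/11·1 + 157/462·1 = 1 ✓
b·c: (-128/63)·(-3/4) + 18/11·(-5/6) + 157/462·1 = 1/2 ✓
b·c²: (-128/63)·9/16 + 18/11·25/36 + 157/462·1 = 1/3 ✓
b·Ac: 18/11·1/72 + 157/462·133/314 = 1/6 ✓
b·c³: (-128/63)·(-27/64) + 18/11·(-125/216) + 157/462·1 = 1/4 ✓
b·(c∘Ac): 18/11·(-5/432) + 157/462·133/314 = 1/8 ✓
b·Ac²: 18/11·(-1/96) + 157/462·371/1256 = 1/12 ✓
b·A²c: 157/462·77/628 = 1/24 ✓; 4 stages ⇒ order 4.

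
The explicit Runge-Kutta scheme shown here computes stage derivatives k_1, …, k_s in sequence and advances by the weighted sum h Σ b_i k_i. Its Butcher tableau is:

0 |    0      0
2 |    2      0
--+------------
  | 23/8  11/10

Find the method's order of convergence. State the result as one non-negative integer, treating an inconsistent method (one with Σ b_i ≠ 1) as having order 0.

0

b = (23/8, 11/10)
c = (0, 2)
Σ b_i: 23/8·1 + 11/10·1 = 159/40 ≠ 1 ⇒ order 0.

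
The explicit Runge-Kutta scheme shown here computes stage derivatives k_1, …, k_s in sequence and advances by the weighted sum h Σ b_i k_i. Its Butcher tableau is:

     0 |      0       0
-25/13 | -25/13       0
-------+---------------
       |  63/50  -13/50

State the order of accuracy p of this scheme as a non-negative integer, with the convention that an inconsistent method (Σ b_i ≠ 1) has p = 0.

b = (63/50, -13/50)
c = (0, -25/13)
Σ b_i: 63/50·1 + (-13/50)·1 = 1 ✓
b·c: (-13/50)·(-25/13) = 1/2 ✓; 2 stages ⇒ order 2.

2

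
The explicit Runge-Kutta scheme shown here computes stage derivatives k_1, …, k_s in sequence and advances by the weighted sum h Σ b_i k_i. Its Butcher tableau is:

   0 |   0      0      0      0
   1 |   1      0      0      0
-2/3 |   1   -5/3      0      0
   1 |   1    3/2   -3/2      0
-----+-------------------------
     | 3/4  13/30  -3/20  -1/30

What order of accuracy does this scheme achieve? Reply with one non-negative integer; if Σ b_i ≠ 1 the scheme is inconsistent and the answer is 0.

3

b = (3/4, 13/30, -3/20, -1/30)
c = (0, 1, -2/3, 1)
Ac = (0, 0, -5/3, 5/2)
Σ b_i: 3/4·1 + 13/30·1 + (-3/20)·1 + (-1/30)·1 = 1 ✓
b·c: 13/30·1 + (-3/20)·(-2/3) + (-1/30)·1 = 1/2 ✓
b·c²: 13/30·1 + (-3/20)·4/9 + (-1/30)·1 = 1/3 ✓
b·Ac: (-3/20)·(-5/3) + (-1/30)·5/2 = 1/6 ✓
b·c³: 13/30·1 + (-3/20)·(-8/27) + (-1/30)·1 = 4/9 ≠ 1/4 ⇒ order 3.
b·(c∘Ac): (-3/20)·10/9 + (-1/30)·5/2 = -1/4 ≠ 1/8
b·Ac²: (-3/20)·(-5/3) + (-1/30)·5/6 = 2/9 ≠ 1/12
b·A²c: (-1/30)·5/2 = -1/12 ≠ 1/24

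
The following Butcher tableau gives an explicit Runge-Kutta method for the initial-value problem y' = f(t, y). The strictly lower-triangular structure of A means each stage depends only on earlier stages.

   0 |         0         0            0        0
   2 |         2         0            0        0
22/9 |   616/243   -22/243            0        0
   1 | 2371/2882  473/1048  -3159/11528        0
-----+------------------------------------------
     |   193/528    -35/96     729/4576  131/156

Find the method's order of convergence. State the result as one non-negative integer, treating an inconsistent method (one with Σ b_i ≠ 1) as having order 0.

b = (193/528, -35/96, 729/4576, 131/156)
c = (0, 2, 22/9, 1)
Ac = (0, 0, -44/243, 61/262)
Σ b_i: 193/528·1 + (-35/96)·1 + 729/4576·1 + 131/156·1 = 1 ✓
b·c: (-35/96)·2 + 729/4576·22/9 + 131/156·1 = 1/2 ✓
b·c²: (-35/96)·4 + 729/4576·484/81 + 131/156·1 = 1/3 ✓
b·Ac: 729/4576·(-44/243) + 131/156·61/262 = 1/6 ✓
b·c³: (-35/96)·8 + 729/4576·10648/729 + 131/156·1 = 1/4 ✓
b·(c∘Ac): 729/4576·(-968/2187) + 131/156·61/262 = 1/8 ✓
b·Ac²: 729/4576·(-88/243) + 131/156·22/131 = 1/12 ✓
b·A²c: 131/156·13/262 = 1/24 ✓; 4 stages ⇒ order 4.

4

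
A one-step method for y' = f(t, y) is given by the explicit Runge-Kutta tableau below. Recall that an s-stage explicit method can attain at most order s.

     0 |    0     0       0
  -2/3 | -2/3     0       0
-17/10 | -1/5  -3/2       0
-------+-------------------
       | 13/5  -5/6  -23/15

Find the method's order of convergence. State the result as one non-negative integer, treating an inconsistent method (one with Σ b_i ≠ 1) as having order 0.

b = (13/5, -5/6, -23/15)
c = (0, -2/3, -17/10)
Ac = (0, 0, 1)
Σ b_i: 13/5·1 + (-5/6)·1 + (-23/15)·1 = 7/30 ≠ 1 ⇒ order 0.

0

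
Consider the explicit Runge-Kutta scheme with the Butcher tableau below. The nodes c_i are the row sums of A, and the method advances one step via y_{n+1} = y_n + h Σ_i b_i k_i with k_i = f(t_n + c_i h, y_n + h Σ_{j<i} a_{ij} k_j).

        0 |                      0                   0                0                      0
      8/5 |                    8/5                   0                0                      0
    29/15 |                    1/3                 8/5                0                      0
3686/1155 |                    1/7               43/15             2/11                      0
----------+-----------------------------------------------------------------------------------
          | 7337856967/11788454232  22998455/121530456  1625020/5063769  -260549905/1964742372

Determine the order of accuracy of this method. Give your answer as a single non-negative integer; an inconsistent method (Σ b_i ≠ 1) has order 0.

3

b = (7337856967/11788454232, 22998455/121530456, 1625020/5063769, -260549905/1964742372)
c = (0, 8/5, 29/15, 3686/1155)
Ac = (0, 0, 64/25, 1358/275)
Σ b_i: 7337856967/11788454232·1 + 22998455/121530456·1 + 1625020/5063769·1 + (-260549905/1964742372)·1 = 1 ✓
b·c: 22998455/121530456·8/5 + 1625020/5063769·29/15 + (-260549905/1964742372)·3686/1155 = 1/2 ✓
b·c²: 22998455/121530456·64/25 + 1625020/5063769·841/225 + (-260549905/1964742372)·13586596/1334025 = 1/3 ✓
b·Ac: 1625020/5063769·64/25 + (-260549905/1964742372)·1358/275 = 1/6 ✓
b·c³: 22998455/121530456·512/125 + 1625020/5063769·24389/3375 + (-260549905/1964742372)·50080192856/1540798875 = -29097444934/23926308525 ≠ 1/4 ⇒ order 3.
b·(c∘Ac): 1625020/5063769·1856/375 + (-260549905/1964742372)·715084/45375 = -190500799/379782675 ≠ 1/8
b·Ac²: 1625020/5063769·512/125 + (-260549905/1964742372)·99226/12375 = 11101549937/44206703370 ≠ 1/12
b·A²c: (-260549905/1964742372)·128/275 = -151592672/2455927965 ≠ 1/24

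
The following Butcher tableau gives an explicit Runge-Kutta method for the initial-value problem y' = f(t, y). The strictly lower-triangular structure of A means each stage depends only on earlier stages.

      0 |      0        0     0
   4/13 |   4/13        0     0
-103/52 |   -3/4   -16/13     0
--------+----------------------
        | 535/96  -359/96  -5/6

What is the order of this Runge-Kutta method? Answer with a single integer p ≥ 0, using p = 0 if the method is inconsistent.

b = (535/96, -359/96, -5/6)
c = (0, 4/13, -103/52)
Ac = (0, 0, -64/169)
Σ b_i: 535/96·1 + (-359/96)·1 + (-5/6)·1 = 1 ✓
b·c: (-359/96)·4/13 + (-5/6)·(-103/52) = 1/2 ✓
b·c²: (-359/96)·16/169 + (-5/6)·10609/2704 = -58789/16224 ≠ 1/3 ⇒ order 2.
b·Ac: (-5/6)·(-64/169) = 160/507 ≠ 1/6

2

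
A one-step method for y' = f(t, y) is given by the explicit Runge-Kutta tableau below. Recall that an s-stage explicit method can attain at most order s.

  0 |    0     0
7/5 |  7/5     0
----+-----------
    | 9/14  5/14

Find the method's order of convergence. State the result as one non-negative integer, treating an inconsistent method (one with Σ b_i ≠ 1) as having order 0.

b = (9/14, 5/14)
c = (0, 7/5)
Σ b_i: 9/14·1 + 5/14·1 = 1 ✓
b·c: 5/14·7/5 = 1/2 ✓; 2 stages ⇒ order 2.

2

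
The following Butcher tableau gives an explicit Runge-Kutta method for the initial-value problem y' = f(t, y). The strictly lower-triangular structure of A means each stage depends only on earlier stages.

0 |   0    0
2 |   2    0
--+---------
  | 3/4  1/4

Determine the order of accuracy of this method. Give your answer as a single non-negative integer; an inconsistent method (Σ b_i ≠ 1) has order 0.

2

b = (3/4, 1/4)
c = (0, 2)
Σ b_i: 3/4·1 + 1/4·1 = 1 ✓
b·c: 1/4·2 = 1/2 ✓; 2 stages ⇒ order 2.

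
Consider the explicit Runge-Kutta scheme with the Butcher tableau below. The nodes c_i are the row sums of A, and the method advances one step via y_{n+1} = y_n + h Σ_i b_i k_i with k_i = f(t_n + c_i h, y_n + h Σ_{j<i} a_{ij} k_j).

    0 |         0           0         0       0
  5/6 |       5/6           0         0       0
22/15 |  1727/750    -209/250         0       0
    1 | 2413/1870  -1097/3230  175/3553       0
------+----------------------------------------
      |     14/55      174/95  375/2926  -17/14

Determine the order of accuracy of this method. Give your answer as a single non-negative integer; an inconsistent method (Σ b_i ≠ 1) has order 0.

4

b = (14/55, 174/95, 375/2926, -17/14)
c = (0, 5/6, 22/15, 1)
Ac = (0, 0, -209/300, -43/204)
Σ b_i: 14/55·1 + 174/95·1 + 375/2926·1 + (-17/14)·1 = 1 ✓
b·c: 174/95·5/6 + 375/2926·22/15 + (-17/14)·1 = 1/2 ✓
b·c²: 174/95·25/36 + 375/2926·484/225 + (-17/14)·1 = 1/3 ✓
b·Ac: 375/2926·(-209/300) + (-17/14)·(-43/204) = 1/6 ✓
b·c³: 174/95·125/216 + 375/2926·10648/3375 + (-17/14)·1 = 1/4 ✓
b·(c∘Ac): 375/2926·(-2299/2250) + (-17/14)·(-43/204) = 1/8 ✓
b·Ac²: 375/2926·(-209/360) + (-17/14)·(-53/408) = 1/12 ✓
b·A²c: (-17/14)·(-7/204) = 1/24 ✓; 4 stages ⇒ order 4.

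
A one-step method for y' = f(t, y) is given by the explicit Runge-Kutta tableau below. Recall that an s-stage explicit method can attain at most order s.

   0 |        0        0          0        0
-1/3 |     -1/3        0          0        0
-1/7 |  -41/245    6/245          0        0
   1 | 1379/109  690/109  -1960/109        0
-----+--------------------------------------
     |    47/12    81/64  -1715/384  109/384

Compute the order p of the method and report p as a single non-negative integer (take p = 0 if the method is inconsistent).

4

b = (47/12, 81/64, -1715/384, 109/384)
c = (0, -1/3, -1/7, 1)
Ac = (0, 0, -2/245, 50/109)
Σ b_i: 47/12·1 + 81/64·1 + (-1715/384)·1 + 109/384·1 = 1 ✓
b·c: 81/64·(-1/3) + (-1715/384)·(-1/7) + 109/384·1 = 1/2 ✓
b·c²: 81/64·1/9 + (-1715/384)·1/49 + 109/384·1 = 1/3 ✓
b·Ac: (-1715/384)·(-2/245) + 109/384·50/109 = 1/6 ✓
b·c³: 81/64·(-1/27) + (-1715/384)·(-1/343) + 109/384·1 = 1/4 ✓
b·(c∘Ac): (-1715/384)·2/1715 + 109/384·50/109 = 1/8 ✓
b·Ac²: (-1715/384)·2/735 + 109/384·110/327 = 1/12 ✓
b·A²c: 109/384·16/109 = 1/24 ✓; 4 stages ⇒ order 4.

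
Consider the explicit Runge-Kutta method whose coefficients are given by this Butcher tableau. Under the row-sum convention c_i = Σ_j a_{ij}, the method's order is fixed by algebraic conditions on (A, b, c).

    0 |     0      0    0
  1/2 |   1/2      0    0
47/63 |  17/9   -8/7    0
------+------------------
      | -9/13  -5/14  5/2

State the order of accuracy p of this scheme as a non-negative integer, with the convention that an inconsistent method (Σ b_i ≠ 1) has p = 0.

0

b = (-9/13, -5/14, 5/2)
c = (0, 1/2, 47/63)
Ac = (0, 0, -4/7)
Σ b_i: (-9/13)·1 + (-5/14)·1 + 5/2·1 = 132/91 ≠ 1 ⇒ order 0.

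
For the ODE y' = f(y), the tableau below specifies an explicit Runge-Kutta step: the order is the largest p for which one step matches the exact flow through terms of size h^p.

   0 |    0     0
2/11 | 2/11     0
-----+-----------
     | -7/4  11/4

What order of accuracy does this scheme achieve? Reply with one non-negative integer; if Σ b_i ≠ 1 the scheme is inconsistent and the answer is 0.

2

b = (-7/4, 11/4)
c = (0, 2/11)
Σ b_i: (-7/4)·1 + 11/4·1 = 1 ✓
b·c: 11/4·2/11 = 1/2 ✓; 2 stages ⇒ order 2.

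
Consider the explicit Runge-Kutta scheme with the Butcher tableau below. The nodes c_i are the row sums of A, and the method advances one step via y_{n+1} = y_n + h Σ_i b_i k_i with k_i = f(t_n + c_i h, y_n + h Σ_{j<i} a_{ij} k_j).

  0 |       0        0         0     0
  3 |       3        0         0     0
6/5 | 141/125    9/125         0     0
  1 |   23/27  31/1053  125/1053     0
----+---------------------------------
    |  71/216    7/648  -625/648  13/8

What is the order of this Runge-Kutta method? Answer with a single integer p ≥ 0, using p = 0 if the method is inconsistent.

4

b = (71/216, 7/648, -625/648, 13/8)
c = (0, 3, 6/5, 1)
Ac = (0, 0, 27/125, 3/13)
Σ b_i: 71/216·1 + 7/648·1 + (-625/648)·1 + 13/8·1 = 1 ✓
b·c: 7/648·3 + (-625/648)·6/5 + 13/8·1 = 1/2 ✓
b·c²: 7/648·9 + (-625/648)·36/25 + 13/8·1 = 1/3 ✓
b·Ac: (-625/648)·27/125 + 13/8·3/13 = 1/6 ✓
b·c³: 7/648·27 + (-625/648)·216/125 + 13/8·1 = 1/4 ✓
b·(c∘Ac): (-625/648)·162/625 + 13/8·3/13 = 1/8 ✓
b·Ac²: (-625/648)·81/125 + 13/8·17/39 = 1/12 ✓
b·A²c: 13/8·1/39 = 1/24 ✓; 4 stages ⇒ order 4.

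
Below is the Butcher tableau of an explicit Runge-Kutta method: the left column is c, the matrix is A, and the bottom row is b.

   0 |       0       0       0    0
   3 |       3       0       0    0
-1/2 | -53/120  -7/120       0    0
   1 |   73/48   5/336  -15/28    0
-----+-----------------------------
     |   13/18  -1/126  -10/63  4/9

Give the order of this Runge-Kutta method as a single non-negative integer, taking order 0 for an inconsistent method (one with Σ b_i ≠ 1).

b = (13/18, -1/126, -10/63, 4/9)
c = (0, 3, -1/2, 1)
Ac = (0, 0, -7/40, 5/16)
Σ b_i: 13/18·1 + (-1/126)·1 + (-10/63)·1 + 4/9·1 = 1 ✓
b·c: (-1/126)·3 + (-10/63)·(-1/2) + 4/9·1 = 1/2 ✓
b·c²: (-1/126)·9 + (-10/63)·1/4 + 4/9·1 = 1/3 ✓
b·Ac: (-10/63)·(-7/40) + 4/9·5/16 = 1/6 ✓
b·c³: (-1/126)·27 + (-10/63)·(-1/8) + 4/9·1 = 1/4 ✓
b·(c∘Ac): (-10/63)·7/80 + 4/9·5/16 = 1/8 ✓
b·Ac²: (-10/63)·(-21/40) = 1/12 ✓
b·A²c: 4/9·3/32 = 1/24 ✓; 4 stages ⇒ order 4.

4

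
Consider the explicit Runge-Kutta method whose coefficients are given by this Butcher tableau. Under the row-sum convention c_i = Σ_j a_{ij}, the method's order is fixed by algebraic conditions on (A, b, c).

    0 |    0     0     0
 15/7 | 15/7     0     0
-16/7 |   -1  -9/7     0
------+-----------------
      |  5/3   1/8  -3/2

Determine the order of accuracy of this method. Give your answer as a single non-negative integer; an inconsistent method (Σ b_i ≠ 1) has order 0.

0

b = (5/3, 1/8, -3/2)
c = (0, 15/7, -16/7)
Ac = (0, 0, -135/49)
Σ b_i: 5/3·1 + 1/8·1 + (-3/2)·1 = 7/24 ≠ 1 ⇒ order 0.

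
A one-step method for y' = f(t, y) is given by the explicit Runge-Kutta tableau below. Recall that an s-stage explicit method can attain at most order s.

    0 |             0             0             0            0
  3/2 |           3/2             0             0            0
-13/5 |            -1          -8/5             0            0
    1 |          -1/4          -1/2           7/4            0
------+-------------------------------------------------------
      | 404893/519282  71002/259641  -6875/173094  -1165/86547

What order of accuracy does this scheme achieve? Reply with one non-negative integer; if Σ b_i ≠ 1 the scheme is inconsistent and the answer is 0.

b = (404893/519282, 71002/259641, -6875/173094, -1165/86547)
c = (0, 3/2, -13/5, 1)
Ac = (0, 0, -12/5, -53/10)
Σ b_i: 404893/519282·1 + 71002/259641·1 + (-6875/173094)·1 + (-1165/86547)·1 = 1 ✓
b·c: 71002/259641·3/2 + (-6875/173094)·(-13/5) + (-1165/86547)·1 = 1/2 ✓
b·c²: 71002/259641·9/4 + (-6875/173094)·169/25 + (-1165/86547)·1 = 1/3 ✓
b·Ac: (-6875/173094)·(-12/5) + (-1165/86547)·(-53/10) = 1/6 ✓
b·c³: 71002/259641·27/8 + (-6875/173094)·(-2197/125) + (-1165/86547)·1 = 556519/346188 ≠ 1/4 ⇒ order 3.
b·(c∘Ac): (-6875/173094)·156/25 + (-1165/86547)·(-53/10) = -30551/173094 ≠ 1/8
b·Ac²: (-6875/173094)·(-18/5) + (-1165/86547)·2141/200 = -3853/3461880 ≠ 1/12
b·A²c: (-1165/86547)·(-21/5) = 1631/28849 ≠ 1/24

3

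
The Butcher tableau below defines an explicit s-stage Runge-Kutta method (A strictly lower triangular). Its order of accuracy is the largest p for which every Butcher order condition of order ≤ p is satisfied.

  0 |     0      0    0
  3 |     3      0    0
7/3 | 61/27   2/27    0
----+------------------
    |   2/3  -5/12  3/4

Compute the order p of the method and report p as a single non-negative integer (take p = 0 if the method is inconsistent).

b = (2/3, -5/12, 3/4)
c = (0, 3, 7/3)
Ac = (0, 0, 2/9)
Σ b_i: 2/3·1 + (-5/12)·1 + 3/4·1 = 1 ✓
b·c: (-5/12)·3 + 3/4·7/3 = 1/2 ✓
b·c²: (-5/12)·9 + 3/4·49/9 = 1/3 ✓
b·Ac: 3/4·2/9 = 1/6 ✓; 3 stages ⇒ order 3.

3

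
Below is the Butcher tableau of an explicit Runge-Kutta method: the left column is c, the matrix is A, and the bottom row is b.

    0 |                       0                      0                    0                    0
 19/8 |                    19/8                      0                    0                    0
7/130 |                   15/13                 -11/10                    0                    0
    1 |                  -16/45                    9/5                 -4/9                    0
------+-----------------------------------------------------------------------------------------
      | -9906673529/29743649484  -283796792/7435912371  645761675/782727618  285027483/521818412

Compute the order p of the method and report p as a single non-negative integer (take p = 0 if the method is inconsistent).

3

b = (-9906673529/29743649484, -283796792/7435912371, 645761675/782727618, 285027483/521818412)
c = (0, 19/8, 7/130, 1)
Ac = (0, 0, -209/80, 3979/936)
Σ b_i: (-9906673529/29743649484)·1 + (-283796792/7435912371)·1 + 645761675/782727618·1 + 285027483/521818412·1 = 1 ✓
b·c: (-283796792/7435912371)·19/8 + 645761675/782727618·7/130 + 285027483/521818412·1 = 1/2 ✓
b·c²: (-283796792/7435912371)·361/64 + 645761675/782727618·49/16900 + 285027483/521818412·1 = 1/3 ✓
b·Ac: 645761675/782727618·(-209/80) + 285027483/521818412·3979/936 = 1/6 ✓
b·c³: (-283796792/7435912371)·6859/512 + 645761675/782727618·343/2197000 + 285027483/521818412·1 = 19027994007/542691148480 ≠ 1/4 ⇒ order 3.
b·(c∘Ac): 645761675/782727618·(-1463/10400) + 285027483/521818412·3979/936 = 55253302309/25047283776 ≠ 1/8
b·Ac²: 645761675/782727618·(-3971/640) + 285027483/521818412·24705509/2433600 = 144550969963/339181967800 ≠ 1/12
b·A²c: 285027483/521818412·209/180 = 19856914649/31309104720 ≠ 1/24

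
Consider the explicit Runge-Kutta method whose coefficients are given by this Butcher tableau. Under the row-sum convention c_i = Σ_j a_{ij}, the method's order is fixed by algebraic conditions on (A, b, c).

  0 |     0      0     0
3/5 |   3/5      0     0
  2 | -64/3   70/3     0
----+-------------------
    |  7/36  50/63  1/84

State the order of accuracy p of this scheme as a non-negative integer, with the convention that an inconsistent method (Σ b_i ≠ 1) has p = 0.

b = (7/36, 50/63, 1/84)
c = (0, 3/5, 2)
Ac = (0, 0, 14)
Σ b_i: 7/36·1 + 50/63·1 + 1/84·1 = 1 ✓
b·c: 50/63·3/5 + 1/84·2 = 1/2 ✓
b·c²: 50/63·9/25 + 1/84·4 = 1/3 ✓
b·Ac: 1/84·14 = 1/6 ✓; 3 stages ⇒ order 3.

3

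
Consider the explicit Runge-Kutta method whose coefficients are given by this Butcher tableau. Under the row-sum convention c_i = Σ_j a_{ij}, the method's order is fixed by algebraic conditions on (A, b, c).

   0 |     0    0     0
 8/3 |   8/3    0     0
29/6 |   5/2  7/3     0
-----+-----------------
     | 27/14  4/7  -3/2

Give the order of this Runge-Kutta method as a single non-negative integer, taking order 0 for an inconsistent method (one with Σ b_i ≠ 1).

1

b = (27/14, 4/7, -3/2)
c = (0, 8/3, 29/6)
Ac = (0, 0, 56/9)
Σ b_i: 27/14·1 + 4/7·1 + (-3/2)·1 = 1 ✓
b·c: 4/7·8/3 + (-3/2)·29/6 = -481/84 ≠ 1/2 ⇒ order 1.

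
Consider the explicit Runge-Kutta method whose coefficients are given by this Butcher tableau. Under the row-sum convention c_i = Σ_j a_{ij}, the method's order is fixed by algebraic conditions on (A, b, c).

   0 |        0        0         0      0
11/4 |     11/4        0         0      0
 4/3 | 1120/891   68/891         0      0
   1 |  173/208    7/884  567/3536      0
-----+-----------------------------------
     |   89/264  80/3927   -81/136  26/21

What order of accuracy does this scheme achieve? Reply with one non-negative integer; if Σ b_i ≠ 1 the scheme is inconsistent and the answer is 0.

4

b = (89/264, 80/3927, -81/136, 26/21)
c = (0, 11/4, 4/3, 1)
Ac = (0, 0, 17/81, 49/208)
Σ b_i: 89/264·1 + 80/3927·1 + (-81/136)·1 + 26/21·1 = 1 ✓
b·c: 80/3927·11/4 + (-81/136)·4/3 + 26/21·1 = 1/2 ✓
b·c²: 80/3927·121/16 + (-81/136)·16/9 + 26/21·1 = 1/3 ✓
b·Ac: (-81/136)·17/81 + 26/21·49/208 = 1/6 ✓
b·c³: 80/3927·1331/64 + (-81/136)·64/27 + 26/21·1 = 1/4 ✓
b·(c∘Ac): (-81/136)·68/243 + 26/21·49/208 = 1/8 ✓
b·Ac²: (-81/136)·187/324 + 26/21·287/832 = 1/12 ✓
b·A²c: 26/21·7/208 = 1/24 ✓; 4 stages ⇒ order 4.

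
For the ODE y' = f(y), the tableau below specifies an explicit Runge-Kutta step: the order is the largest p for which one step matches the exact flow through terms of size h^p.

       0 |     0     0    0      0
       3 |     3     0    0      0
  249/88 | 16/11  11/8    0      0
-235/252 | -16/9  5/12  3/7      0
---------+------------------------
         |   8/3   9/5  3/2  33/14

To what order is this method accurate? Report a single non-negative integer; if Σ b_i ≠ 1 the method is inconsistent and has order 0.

0

b = (8/3, 9/5, 3/2, 33/14)
c = (0, 3, 249/88, -235/252)
Ac = (0, 0, 33/8, 1517/616)
Σ b_i: 8/3·1 + 9/5·1 + 3/2·1 + 33/14·1 = 874/105 ≠ 1 ⇒ order 0.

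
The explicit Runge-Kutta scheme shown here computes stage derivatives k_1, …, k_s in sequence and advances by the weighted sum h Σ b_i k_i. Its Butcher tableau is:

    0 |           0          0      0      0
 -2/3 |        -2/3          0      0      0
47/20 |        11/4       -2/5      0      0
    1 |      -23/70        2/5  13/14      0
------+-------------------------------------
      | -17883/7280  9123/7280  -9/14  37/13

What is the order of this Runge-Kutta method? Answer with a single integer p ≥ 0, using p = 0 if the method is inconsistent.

2

b = (-17883/7280, 9123/7280, -9/14, 37/13)
c = (0, -2/3, 47/20, 1)
Ac = (0, 0, 4/15, 1609/840)
Σ b_i: (-17883/7280)·1 + 9123/7280·1 + (-9/14)·1 + 37/13·1 = 1 ✓
b·c: 9123/7280·(-2/3) + (-9/14)·47/20 + 37/13·1 = 1/2 ✓
b·c²: 9123/7280·4/9 + (-9/14)·2209/400 + 37/13·1 = -32119/218400 ≠ 1/3 ⇒ order 2.
b·Ac: (-9/14)·4/15 + 37/13·1609/840 = 57661/10920 ≠ 1/6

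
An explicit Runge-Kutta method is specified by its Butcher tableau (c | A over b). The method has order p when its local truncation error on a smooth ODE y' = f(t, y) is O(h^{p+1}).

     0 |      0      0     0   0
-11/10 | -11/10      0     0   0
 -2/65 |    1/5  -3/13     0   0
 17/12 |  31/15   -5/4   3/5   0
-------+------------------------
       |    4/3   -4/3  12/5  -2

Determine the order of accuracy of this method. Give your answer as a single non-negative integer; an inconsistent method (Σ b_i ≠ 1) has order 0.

0

b = (4/3, -4/3, 12/5, -2)
c = (0, -11/10, -2/65, 17/12)
Ac = (0, 0, 33/130, 3527/2600)
Σ b_i: 4/3·1 + (-4/3)·1 + 12/5·1 + (-2)·1 = 2/5 ≠ 1 ⇒ order 0.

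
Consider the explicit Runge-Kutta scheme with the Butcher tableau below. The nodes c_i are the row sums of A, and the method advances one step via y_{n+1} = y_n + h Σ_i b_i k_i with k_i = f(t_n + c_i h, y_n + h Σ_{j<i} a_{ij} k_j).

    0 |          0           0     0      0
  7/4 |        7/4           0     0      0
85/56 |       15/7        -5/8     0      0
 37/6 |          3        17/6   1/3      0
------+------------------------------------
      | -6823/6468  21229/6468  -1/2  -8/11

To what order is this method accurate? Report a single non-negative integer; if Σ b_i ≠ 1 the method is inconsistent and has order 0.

b = (-6823/6468, 21229/6468, -1/2, -8/11)
c = (0, 7/4, 85/56, 37/6)
Ac = (0, 0, -35/32, 153/28)
Σ b_i: (-6823/6468)·1 + 21229/6468·1 + (-1/2)·1 + (-8/11)·1 = 1 ✓
b·c: 21229/6468·7/4 + (-1/2)·85/56 + (-8/11)·37/6 = 1/2 ✓
b·c²: 21229/6468·49/16 + (-1/2)·7225/3136 + (-8/11)·1369/36 = -11646685/620928 ≠ 1/3 ⇒ order 2.
b·Ac: (-1/2)·(-35/32) + (-8/11)·153/28 = -16889/4928 ≠ 1/6

2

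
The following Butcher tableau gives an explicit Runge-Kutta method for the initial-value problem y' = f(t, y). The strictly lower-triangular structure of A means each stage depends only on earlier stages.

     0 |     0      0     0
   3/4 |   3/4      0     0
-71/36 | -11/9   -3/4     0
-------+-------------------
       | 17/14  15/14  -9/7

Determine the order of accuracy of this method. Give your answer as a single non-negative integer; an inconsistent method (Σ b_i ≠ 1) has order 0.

1

b = (17/14, 15/14, -9/7)
c = (0, 3/4, -71/36)
Ac = (0, 0, -9/16)
Σ b_i: 17/14·1 + 15/14·1 + (-9/7)·1 = 1 ✓
b·c: 15/14·3/4 + (-9/7)·(-71/36) = 187/56 ≠ 1/2 ⇒ order 1.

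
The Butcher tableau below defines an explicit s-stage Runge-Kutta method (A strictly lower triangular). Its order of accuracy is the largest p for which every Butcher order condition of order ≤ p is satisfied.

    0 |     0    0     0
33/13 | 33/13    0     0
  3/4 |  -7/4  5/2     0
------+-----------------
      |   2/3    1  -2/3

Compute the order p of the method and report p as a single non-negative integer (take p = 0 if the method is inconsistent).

1

b = (2/3, 1, -2/3)
c = (0, 33/13, 3/4)
Ac = (0, 0, 165/26)
Σ b_i: 2/3·1 + 1·1 + (-2/3)·1 = 1 ✓
b·c: 1·33/13 + (-2/3)·3/4 = 53/26 ≠ 1/2 ⇒ order 1.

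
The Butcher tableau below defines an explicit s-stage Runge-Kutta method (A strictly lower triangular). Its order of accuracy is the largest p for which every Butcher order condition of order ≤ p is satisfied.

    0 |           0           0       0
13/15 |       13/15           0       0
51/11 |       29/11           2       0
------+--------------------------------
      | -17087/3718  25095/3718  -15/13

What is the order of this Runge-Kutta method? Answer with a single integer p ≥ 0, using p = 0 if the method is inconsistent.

b = (-17087/3718, 25095/3718, -15/13)
c = (0, 13/15, 51/11)
Ac = (0, 0, 26/15)
Σ b_i: (-17087/3718)·1 + 25095/3718·1 + (-15/13)·1 = 1 ✓
b·c: 25095/3718·13/15 + (-15/13)·51/11 = 1/2 ✓
b·c²: 25095/3718·169/225 + (-15/13)·2601/121 = -931211/47190 ≠ 1/3 ⇒ order 2.
b·Ac: (-15/13)·26/15 = -2 ≠ 1/6

2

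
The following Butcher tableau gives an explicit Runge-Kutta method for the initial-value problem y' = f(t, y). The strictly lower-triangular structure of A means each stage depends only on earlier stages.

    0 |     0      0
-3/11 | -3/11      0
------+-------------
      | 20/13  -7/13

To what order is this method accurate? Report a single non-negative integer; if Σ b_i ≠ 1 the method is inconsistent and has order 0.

b = (20/13, -7/13)
c = (0, -3/11)
Σ b_i: 20/13·1 + (-7/13)·1 = 1 ✓
b·c: (-7/13)·(-3/11) = 21/143 ≠ 1/2 ⇒ order 1.

1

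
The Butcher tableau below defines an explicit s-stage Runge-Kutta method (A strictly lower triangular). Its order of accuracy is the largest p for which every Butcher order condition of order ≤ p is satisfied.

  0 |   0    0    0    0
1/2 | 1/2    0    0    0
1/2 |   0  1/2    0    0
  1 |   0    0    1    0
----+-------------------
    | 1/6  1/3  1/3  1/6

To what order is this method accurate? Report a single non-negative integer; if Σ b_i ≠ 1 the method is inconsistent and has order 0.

4

b = (1/6, 1/3, 1/3, 1/6)
c = (0, 1/2, 1/2, 1)
Ac = (0, 0, 1/4, 1/2)
Σ b_i: 1/6·1 + 1/3·1 + 1/3·1 + 1/6·1 = 1 ✓
b·c: 1/3·1/2 + 1/3·1/2 + 1/6·1 = 1/2 ✓
b·c²: 1/3·1/4 + 1/3·1/4 + 1/6·1 = 1/3 ✓
b·Ac: 1/3·1/4 + 1/6·1/2 = 1/6 ✓
b·c³: 1/3·1/8 + 1/3·1/8 + 1/6·1 = 1/4 ✓
b·(c∘Ac): 1/3·1/8 + 1/6·1/2 = 1/8 ✓
b·Ac²: 1/3·1/8 + 1/6·1/4 = 1/12 ✓
b·A²c: 1/6·1/4 = 1/24 ✓; 4 stages ⇒ order 4.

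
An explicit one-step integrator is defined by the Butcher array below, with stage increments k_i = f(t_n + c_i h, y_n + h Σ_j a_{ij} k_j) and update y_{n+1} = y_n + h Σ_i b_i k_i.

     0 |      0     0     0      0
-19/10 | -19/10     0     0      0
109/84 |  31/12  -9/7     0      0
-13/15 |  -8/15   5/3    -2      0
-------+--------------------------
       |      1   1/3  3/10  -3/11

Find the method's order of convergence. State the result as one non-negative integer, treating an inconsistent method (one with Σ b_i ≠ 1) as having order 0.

b = (1, 1/3, 3/10, -3/11)
c = (0, -19/10, 109/84, -13/15)
Ac = (0, 0, 171/70, -121/21)
Σ b_i: 1·1 + 1/3·1 + 3/10·1 + (-3/11)·1 = 449/330 ≠ 1 ⇒ order 0.

0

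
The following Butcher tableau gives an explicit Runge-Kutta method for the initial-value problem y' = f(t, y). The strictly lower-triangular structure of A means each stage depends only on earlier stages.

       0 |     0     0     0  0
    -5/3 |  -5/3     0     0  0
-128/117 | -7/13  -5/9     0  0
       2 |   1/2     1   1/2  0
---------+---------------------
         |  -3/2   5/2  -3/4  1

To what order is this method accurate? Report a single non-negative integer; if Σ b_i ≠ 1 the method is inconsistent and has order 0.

b = (-3/2, 5/2, -3/4, 1)
c = (0, -5/3, -128/117, 2)
Ac = (0, 0, 25/27, -259/117)
Σ b_i: (-3/2)·1 + 5/2·1 + (-3/4)·1 + 1·1 = 5/4 ≠ 1 ⇒ order 0.

0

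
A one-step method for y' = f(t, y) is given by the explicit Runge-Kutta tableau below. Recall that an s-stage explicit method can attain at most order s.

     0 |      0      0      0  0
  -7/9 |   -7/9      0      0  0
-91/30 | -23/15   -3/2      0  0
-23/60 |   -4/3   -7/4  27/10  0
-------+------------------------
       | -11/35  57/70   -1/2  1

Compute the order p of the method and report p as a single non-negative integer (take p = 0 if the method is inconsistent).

b = (-11/35, 57/70, -1/2, 1)
c = (0, -7/9, -91/30, -23/60)
Ac = (0, 0, 7/6, -3073/450)
Σ b_i: (-11/35)·1 + 57/70·1 + (-1/2)·1 + 1·1 = 1 ✓
b·c: 57/70·(-7/9) + (-1/2)·(-91/30) + 1·(-23/60) = 1/2 ✓
b·c²: 57/70·49/81 + (-1/2)·8281/900 + 1·529/3600 = -42779/10800 ≠ 1/3 ⇒ order 2.
b·Ac: (-1/2)·7/6 + 1·(-3073/450) = -6671/900 ≠ 1/6

2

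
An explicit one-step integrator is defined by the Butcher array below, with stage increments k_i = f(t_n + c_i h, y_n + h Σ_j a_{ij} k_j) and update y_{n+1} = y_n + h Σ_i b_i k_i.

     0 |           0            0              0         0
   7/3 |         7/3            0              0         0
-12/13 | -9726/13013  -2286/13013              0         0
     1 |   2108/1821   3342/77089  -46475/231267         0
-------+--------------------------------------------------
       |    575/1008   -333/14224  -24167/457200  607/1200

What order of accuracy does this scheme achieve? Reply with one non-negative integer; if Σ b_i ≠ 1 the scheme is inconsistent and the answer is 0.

b = (575/1008, -333/14224, -24167/457200, 607/1200)
c = (0, 7/3, -12/13, 1)
Ac = (0, 0, -762/1859, 174/607)
Σ b_i: 575/1008·1 + (-333/14224)·1 + (-24167/457200)·1 + 607/1200·1 = 1 ✓
b·c: (-333/14224)·7/3 + (-24167/457200)·(-12/13) + 607/1200·1 = 1/2 ✓
b·c²: (-333/14224)·49/9 + (-24167/457200)·144/169 + 607/1200·1 = 1/3 ✓
b·Ac: (-24167/457200)·(-762/1859) + 607/1200·174/607 = 1/6 ✓
b·c³: (-333/14224)·343/27 + (-24167/457200)·(-1728/2197) + 607/1200·1 = 1/4 ✓
b·(c∘Ac): (-24167/457200)·9144/24167 + 607/1200·174/607 = 1/8 ✓
b·Ac²: (-24167/457200)·(-1778/1859) + 607/1200·118/1821 = 1/12 ✓
b·A²c: 607/1200·50/607 = 1/24 ✓; 4 stages ⇒ order 4.

4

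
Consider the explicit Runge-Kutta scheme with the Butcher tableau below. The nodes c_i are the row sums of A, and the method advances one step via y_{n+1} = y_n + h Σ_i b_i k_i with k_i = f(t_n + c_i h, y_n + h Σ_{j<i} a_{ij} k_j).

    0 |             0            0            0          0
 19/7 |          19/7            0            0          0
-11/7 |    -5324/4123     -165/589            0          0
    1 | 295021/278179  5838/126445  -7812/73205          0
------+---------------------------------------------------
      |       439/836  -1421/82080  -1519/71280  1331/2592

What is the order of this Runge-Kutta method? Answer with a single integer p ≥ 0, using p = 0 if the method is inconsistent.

b = (439/836, -1421/82080, -1519/71280, 1331/2592)
c = (0, 19/7, -11/7, 1)
Ac = (0, 0, -165/217, 390/1331)
Σ b_i: 439/836·1 + (-1421/82080)·1 + (-1519/71280)·1 + 1331/2592·1 = 1 ✓
b·c: (-1421/82080)·19/7 + (-1519/71280)·(-11/7) + 1331/2592·1 = 1/2 ✓
b·c²: (-1421/82080)·361/49 + (-1519/71280)·121/49 + 1331/2592·1 = 1/3 ✓
b·Ac: (-1519/71280)·(-165/217) + 1331/2592·390/1331 = 1/6 ✓
b·c³: (-1421/82080)·6859/343 + (-1519/71280)·(-1331/343) + 1331/2592·1 = 1/4 ✓
b·(c∘Ac): (-1519/71280)·1815/1519 + 1331/2592·390/1331 = 1/8 ✓
b·Ac²: (-1519/71280)·(-3135/1519) + 1331/2592·102/1331 = 1/12 ✓
b·A²c: 1331/2592·108/1331 = 1/24 ✓; 4 stages ⇒ order 4.

4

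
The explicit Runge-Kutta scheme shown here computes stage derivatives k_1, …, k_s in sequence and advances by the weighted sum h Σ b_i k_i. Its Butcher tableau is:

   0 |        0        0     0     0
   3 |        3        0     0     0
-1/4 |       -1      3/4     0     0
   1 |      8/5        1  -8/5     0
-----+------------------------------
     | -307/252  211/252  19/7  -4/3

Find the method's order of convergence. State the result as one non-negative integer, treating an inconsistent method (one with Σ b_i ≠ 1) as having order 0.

2

b = (-307/252, 211/252, 19/7, -4/3)
c = (0, 3, -1/4, 1)
Ac = (0, 0, 9/4, 17/5)
Σ b_i: (-307/252)·1 + 211/252·1 + 19/7·1 + (-4/3)·1 = 1 ✓
b·c: 211/252·3 + 19/7·(-1/4) + (-4/3)·1 = 1/2 ✓
b·c²: 211/252·9 + 19/7·1/16 + (-4/3)·1 = 2141/336 ≠ 1/3 ⇒ order 2.
b·Ac: 19/7·9/4 + (-4/3)·17/5 = 661/420 ≠ 1/6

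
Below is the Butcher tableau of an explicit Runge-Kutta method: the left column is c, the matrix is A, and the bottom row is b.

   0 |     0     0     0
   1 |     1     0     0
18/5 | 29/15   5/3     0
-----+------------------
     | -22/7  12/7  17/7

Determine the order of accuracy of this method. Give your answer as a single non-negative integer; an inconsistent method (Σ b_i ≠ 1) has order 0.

1

b = (-22/7, 12/7, 17/7)
c = (0, 1, 18/5)
Ac = (0, 0, 5/3)
Σ b_i: (-22/7)·1 + 12/7·1 + 17/7·1 = 1 ✓
b·c: 12/7·1 + 17/7·18/5 = 366/35 ≠ 1/2 ⇒ order 1.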